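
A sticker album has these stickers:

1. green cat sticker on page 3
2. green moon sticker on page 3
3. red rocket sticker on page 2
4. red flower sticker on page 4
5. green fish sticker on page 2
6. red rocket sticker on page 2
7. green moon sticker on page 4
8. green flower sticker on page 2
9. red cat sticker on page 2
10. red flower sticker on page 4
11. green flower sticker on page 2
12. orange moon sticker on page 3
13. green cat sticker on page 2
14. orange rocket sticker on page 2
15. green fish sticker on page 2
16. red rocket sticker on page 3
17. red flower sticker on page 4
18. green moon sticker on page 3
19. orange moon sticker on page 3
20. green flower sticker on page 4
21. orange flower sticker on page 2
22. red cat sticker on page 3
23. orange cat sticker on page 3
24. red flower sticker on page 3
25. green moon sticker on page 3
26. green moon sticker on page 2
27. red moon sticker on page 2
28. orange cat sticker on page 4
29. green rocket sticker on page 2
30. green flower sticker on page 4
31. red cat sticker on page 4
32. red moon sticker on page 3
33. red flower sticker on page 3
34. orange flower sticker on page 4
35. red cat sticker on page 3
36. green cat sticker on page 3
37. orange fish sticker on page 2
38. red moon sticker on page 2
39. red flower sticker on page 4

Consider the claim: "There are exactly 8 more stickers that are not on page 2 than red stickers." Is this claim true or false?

There are 24 stickers that are not on page 2.
There are 16 red stickers.
The claim requires 24 − 16 (= 8) to equal 8, which holds.

True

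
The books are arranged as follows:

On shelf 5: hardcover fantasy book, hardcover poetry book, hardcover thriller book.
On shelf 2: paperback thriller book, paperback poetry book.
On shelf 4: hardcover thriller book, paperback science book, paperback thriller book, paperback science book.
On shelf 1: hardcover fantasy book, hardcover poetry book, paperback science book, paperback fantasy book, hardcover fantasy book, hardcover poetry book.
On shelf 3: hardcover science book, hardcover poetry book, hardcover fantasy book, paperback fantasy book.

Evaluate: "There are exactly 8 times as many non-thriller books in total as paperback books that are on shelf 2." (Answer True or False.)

There are 15 non-thriller books.
There are 2 paperback books on shelf 2.
The claim requires 15 = 8 × 2 = 16, which does not hold.

False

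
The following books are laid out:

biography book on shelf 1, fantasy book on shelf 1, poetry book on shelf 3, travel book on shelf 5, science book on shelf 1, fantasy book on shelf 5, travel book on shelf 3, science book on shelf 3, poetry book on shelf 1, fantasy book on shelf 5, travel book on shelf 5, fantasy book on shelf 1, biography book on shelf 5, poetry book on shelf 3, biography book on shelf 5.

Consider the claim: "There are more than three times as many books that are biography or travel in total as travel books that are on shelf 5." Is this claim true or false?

False

books that are biography or travel: 6.
travel books on shelf 5: 2.
The claim requires 6 > 3 × 2 = 6, which does not hold.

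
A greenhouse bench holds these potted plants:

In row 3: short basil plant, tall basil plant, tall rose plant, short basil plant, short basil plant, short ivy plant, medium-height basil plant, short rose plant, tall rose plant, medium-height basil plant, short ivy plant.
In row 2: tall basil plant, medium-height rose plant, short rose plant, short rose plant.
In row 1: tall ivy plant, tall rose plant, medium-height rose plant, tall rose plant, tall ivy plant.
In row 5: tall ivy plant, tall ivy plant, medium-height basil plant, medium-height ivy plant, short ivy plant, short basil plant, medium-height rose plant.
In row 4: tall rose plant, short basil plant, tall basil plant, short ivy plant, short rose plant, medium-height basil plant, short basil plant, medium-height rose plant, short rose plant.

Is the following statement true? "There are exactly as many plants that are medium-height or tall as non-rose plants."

|plants that are medium-height or tall| = 21.
|non-rose plants| = 22.
The claim requires 21 = 22, which does not hold.

False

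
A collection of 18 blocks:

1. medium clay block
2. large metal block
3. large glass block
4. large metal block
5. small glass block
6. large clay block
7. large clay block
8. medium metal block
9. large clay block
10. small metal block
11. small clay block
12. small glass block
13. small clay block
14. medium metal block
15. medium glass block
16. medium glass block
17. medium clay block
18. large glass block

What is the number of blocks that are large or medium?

large: 7; medium: 6; together 7 + 6 = 13.

13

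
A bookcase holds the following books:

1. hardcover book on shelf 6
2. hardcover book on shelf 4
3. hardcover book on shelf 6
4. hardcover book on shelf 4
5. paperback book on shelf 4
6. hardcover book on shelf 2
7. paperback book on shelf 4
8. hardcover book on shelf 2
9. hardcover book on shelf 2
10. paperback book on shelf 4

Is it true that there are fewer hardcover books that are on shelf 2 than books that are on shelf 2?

There are 3 hardcover books on shelf 2.
There are 3 books on shelf 2.
The claim requires 3 < 3, which does not hold.

False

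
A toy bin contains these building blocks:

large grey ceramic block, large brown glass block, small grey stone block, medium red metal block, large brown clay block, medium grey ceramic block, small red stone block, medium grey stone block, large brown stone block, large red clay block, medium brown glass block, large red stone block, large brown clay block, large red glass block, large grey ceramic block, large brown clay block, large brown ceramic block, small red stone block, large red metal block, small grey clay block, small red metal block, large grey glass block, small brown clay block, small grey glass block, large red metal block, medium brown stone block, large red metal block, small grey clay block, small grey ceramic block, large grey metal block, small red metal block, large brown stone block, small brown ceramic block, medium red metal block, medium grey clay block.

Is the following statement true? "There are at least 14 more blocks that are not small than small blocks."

False

blocks that are not small: 24.
small blocks: 11.
The claim requires 24 − 11 = 13 ≥ 14, which does not hold.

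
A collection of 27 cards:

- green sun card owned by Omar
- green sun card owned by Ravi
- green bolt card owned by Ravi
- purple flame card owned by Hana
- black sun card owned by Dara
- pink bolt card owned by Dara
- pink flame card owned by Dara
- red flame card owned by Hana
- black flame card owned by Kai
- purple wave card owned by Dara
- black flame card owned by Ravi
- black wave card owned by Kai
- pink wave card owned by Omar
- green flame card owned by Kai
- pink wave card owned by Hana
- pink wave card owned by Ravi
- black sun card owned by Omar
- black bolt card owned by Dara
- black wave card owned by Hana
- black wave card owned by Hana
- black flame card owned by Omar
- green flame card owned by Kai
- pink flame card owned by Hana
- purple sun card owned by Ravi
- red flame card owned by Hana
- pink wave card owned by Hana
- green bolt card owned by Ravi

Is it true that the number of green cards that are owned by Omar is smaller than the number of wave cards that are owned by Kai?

|green cards owned by Omar| = 1.
|wave cards owned by Kai| = 1.
The claim requires 1 < 1, which does not hold.

False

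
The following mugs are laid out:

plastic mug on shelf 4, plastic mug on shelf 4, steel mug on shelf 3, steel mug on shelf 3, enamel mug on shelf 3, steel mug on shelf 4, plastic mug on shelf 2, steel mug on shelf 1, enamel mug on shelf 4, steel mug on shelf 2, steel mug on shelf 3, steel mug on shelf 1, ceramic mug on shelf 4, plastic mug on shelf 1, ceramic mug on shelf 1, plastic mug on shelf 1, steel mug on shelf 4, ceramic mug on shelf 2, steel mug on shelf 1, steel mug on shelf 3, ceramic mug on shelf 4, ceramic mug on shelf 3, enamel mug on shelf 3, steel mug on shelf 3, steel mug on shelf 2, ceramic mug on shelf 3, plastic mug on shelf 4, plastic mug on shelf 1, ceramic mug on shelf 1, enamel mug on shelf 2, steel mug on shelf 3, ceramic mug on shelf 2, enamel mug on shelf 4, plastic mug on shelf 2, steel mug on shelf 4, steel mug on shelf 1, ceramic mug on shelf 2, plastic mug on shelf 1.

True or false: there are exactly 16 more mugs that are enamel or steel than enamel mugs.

False

mugs that are enamel or steel: 20.
enamel mugs: 5.
The claim requires 20 − 5 (= 15) to equal 16, which does not hold.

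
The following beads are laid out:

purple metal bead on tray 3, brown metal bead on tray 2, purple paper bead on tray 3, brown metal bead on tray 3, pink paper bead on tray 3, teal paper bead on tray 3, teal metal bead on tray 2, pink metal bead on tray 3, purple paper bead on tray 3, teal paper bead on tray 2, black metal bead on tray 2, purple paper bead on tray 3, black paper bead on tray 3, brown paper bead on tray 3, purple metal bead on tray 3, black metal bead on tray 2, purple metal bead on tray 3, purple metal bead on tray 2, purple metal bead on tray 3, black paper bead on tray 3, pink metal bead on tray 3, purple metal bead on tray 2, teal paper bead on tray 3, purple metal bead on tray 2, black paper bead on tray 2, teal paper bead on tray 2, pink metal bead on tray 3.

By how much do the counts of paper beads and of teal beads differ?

7

paper beads: 12. teal beads: 5.
|12 − 5| = 12 − 5 = 7.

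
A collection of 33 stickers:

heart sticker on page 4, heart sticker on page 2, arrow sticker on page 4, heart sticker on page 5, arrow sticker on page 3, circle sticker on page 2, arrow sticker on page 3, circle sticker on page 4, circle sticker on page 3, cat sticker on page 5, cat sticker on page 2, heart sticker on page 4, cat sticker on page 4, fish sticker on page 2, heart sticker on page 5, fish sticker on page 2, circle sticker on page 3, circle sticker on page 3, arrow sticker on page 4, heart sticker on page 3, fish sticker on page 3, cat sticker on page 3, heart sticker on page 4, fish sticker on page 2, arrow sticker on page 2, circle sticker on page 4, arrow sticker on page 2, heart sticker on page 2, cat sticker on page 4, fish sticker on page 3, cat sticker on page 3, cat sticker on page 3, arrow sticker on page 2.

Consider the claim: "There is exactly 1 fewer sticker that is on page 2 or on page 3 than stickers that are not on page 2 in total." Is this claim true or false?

False

|stickers on page 2 or on page 3| = 21.
|stickers that are not on page 2| = 23.
The claim requires 23 − 21 (= 2) to equal 1, which does not hold.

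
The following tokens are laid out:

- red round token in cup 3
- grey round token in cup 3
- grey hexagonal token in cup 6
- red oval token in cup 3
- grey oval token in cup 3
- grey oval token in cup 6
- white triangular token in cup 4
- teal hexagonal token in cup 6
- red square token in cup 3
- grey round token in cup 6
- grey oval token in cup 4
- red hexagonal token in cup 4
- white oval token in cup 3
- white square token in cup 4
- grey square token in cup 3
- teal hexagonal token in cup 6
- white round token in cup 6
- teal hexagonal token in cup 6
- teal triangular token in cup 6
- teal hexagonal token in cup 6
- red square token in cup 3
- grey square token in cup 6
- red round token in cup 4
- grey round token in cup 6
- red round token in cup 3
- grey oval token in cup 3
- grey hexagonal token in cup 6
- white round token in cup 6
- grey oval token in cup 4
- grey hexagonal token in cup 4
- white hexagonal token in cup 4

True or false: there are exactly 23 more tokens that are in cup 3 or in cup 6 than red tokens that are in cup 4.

There are 23 tokens in cup 3 or in cup 6.
There are 2 red tokens in cup 4.
The claim requires 23 − 2 (= 21) to equal 23, which does not hold.

False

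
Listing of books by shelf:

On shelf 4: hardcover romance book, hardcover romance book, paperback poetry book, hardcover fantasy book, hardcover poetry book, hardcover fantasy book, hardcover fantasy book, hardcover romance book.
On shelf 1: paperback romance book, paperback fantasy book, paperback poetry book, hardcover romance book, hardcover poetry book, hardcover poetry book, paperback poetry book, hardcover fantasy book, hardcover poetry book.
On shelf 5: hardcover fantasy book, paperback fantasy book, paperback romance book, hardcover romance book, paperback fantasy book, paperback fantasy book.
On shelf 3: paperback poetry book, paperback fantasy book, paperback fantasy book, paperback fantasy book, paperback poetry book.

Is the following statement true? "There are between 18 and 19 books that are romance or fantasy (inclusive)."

True

|books that are romance or fantasy| = 19.
The claim requires 18 ≤ 19 ≤ 19, which holds.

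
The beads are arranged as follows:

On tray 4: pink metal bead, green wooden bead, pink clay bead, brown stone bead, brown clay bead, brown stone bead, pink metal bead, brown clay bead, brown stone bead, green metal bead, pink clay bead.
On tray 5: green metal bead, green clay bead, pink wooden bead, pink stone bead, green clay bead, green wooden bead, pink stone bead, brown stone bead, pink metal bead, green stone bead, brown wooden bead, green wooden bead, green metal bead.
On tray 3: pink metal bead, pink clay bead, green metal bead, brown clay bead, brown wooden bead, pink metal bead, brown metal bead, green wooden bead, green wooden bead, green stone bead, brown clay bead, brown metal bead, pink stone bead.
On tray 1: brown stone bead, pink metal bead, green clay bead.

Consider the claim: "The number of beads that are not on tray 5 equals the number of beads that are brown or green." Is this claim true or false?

There are 27 beads that are not on tray 5.
There are 27 beads that are brown or green.
The claim requires 27 = 27, which holds.

True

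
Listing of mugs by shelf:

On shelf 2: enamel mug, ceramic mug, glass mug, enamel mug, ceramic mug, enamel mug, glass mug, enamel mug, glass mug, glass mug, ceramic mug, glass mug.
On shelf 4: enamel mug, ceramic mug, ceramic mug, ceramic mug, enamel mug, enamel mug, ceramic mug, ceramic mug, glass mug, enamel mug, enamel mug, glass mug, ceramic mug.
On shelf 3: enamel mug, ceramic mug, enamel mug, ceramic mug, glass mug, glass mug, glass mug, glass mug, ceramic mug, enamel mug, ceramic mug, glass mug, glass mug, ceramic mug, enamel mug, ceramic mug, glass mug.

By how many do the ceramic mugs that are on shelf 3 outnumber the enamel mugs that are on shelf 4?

1

ceramic mugs on shelf 3: 6.
enamel mugs on shelf 4: 5.
6 − 5 = 1.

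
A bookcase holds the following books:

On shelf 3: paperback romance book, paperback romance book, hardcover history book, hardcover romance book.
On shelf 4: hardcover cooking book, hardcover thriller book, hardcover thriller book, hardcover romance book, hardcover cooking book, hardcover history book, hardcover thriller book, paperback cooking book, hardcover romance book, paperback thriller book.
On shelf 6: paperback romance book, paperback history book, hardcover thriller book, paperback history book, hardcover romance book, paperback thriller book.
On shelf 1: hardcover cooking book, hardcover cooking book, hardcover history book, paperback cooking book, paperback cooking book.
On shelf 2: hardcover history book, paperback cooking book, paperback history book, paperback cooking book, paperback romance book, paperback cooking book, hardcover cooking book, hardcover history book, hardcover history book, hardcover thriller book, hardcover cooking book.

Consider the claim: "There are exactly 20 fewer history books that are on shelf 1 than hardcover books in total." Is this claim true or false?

|history books on shelf 1| = 1.
|hardcover books| = 21.
The claim requires 21 − 1 (= 20) to equal 20, which holds.

True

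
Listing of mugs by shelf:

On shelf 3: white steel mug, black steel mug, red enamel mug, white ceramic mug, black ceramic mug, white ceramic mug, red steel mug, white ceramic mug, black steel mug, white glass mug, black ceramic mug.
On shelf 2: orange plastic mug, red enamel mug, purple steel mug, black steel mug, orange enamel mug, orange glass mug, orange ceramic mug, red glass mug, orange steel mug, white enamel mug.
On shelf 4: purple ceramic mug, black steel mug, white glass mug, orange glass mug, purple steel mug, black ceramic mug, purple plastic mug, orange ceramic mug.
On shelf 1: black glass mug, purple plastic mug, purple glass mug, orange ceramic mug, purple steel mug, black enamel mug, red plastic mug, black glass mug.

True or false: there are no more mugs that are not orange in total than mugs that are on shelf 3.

False

mugs that are not orange: 29.
mugs on shelf 3: 11.
The claim requires 29 ≤ 11, which does not hold.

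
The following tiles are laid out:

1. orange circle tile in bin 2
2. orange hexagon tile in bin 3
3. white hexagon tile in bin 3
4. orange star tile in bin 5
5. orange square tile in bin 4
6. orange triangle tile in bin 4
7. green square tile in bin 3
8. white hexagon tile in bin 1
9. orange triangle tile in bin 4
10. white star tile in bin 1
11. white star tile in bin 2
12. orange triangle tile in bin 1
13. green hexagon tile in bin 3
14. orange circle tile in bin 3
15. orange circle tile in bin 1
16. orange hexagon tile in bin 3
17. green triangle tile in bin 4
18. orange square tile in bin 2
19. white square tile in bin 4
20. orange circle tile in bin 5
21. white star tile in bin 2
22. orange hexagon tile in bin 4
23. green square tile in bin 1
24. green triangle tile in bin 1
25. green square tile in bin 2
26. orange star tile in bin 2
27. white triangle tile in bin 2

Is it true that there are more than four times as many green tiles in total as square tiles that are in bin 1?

True

There are 6 green tiles.
There is 1 square tile in bin 1.
The claim requires 6 > 4 × 1 = 4, which holds.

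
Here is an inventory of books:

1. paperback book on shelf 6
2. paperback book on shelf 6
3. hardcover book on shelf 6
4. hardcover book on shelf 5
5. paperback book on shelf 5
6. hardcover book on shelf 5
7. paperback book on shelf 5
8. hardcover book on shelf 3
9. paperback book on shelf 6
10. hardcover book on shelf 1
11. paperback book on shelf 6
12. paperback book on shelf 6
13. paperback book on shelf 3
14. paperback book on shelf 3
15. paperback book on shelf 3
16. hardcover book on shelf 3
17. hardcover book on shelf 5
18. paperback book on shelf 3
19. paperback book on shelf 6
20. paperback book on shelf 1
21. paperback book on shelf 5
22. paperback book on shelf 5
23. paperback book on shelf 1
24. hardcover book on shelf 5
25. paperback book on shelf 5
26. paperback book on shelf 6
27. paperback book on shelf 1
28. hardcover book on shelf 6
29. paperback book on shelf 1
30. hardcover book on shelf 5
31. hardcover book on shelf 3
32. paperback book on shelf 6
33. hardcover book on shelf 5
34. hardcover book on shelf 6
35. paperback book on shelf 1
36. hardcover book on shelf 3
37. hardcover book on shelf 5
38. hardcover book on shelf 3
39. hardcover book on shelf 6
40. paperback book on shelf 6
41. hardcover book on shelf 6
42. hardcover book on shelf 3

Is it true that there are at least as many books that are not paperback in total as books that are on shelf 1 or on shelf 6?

False

books that are not paperback: 19.
books on shelf 1 or on shelf 6: 20.
The claim requires 19 ≥ 20, which does not hold.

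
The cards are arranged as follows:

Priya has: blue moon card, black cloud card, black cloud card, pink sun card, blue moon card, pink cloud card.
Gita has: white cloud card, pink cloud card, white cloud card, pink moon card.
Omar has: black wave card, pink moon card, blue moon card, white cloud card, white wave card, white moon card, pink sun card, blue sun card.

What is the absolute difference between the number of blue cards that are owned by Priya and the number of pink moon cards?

0

blue cards owned by Priya: 2. pink moon cards: 2.
|2 − 2| = 2 − 2 = 0.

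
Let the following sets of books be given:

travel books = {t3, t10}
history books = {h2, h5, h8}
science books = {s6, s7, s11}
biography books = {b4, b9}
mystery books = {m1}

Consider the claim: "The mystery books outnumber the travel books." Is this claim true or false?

False

|mystery books| = 1.
|travel books| = 2.
The claim requires 1 > 2, which does not hold.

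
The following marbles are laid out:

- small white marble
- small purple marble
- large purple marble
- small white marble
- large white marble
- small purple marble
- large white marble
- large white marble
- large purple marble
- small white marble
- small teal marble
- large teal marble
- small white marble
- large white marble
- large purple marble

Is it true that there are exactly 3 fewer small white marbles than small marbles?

True

There are 4 small white marbles.
There are 7 small marbles.
The claim requires 7 − 4 (= 3) to equal 3, which holds.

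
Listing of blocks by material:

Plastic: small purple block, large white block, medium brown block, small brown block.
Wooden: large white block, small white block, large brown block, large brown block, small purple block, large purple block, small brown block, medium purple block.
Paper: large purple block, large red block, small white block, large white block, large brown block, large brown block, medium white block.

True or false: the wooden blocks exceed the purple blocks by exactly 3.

True

There are 8 wooden blocks.
There are 5 purple blocks.
The claim requires 8 − 5 (= 3) to equal 3, which holds.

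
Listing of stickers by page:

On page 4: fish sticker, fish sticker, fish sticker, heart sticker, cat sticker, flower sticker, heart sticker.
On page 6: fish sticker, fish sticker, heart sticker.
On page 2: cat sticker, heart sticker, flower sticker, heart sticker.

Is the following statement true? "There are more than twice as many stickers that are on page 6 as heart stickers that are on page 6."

True

|stickers on page 6| = 3.
|heart stickers on page 6| = 1.
The claim requires 3 > 2 × 1 = 2, which holds.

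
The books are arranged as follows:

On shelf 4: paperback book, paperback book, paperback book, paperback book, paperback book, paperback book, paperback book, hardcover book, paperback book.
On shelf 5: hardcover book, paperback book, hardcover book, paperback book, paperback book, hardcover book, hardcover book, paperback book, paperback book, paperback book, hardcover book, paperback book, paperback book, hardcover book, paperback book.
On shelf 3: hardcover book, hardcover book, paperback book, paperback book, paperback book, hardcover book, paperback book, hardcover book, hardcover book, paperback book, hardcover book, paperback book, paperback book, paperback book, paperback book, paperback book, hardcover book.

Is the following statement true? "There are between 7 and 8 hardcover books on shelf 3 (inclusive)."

True

|hardcover books on shelf 3| = 7.
The claim requires 7 ≤ 7 ≤ 8, which holds.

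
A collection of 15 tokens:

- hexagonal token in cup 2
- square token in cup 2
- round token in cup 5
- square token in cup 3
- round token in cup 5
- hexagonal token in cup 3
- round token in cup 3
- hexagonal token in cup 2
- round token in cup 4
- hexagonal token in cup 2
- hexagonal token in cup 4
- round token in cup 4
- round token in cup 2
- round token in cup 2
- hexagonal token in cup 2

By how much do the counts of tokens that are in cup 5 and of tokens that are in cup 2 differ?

5

tokens in cup 5: 2. tokens in cup 2: 7.
|2 − 7| = 7 − 2 = 5.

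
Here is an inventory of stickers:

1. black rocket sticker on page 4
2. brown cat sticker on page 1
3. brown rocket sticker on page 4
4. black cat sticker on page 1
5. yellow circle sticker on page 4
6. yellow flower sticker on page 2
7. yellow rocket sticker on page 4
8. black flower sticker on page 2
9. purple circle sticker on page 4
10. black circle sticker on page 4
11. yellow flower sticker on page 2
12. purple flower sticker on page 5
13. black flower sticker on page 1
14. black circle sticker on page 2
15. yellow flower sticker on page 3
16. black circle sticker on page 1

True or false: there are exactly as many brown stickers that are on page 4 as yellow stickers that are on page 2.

False

|brown stickers on page 4| = 1.
|yellow stickers on page 2| = 2.
The claim requires 1 = 2, which does not hold.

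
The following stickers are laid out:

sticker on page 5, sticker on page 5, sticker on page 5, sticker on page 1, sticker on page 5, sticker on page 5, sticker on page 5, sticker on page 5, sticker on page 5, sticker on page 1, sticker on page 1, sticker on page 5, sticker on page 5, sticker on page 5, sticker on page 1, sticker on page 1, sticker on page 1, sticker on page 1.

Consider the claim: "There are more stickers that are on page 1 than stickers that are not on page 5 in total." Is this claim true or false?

False

There are 7 stickers on page 1.
There are 7 stickers that are not on page 5.
The claim requires 7 > 7, which does not hold.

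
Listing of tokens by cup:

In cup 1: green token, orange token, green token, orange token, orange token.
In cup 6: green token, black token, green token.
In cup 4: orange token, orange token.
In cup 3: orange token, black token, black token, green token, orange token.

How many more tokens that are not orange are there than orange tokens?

tokens that are not orange: 8.
orange tokens: 7.
8 − 7 = 1.

1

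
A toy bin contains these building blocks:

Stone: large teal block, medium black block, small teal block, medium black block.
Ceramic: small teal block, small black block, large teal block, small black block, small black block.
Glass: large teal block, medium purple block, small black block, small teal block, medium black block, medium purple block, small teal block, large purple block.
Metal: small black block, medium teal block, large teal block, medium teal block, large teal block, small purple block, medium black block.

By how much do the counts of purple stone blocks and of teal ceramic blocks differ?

2

purple stone blocks: 0. teal ceramic blocks: 2.
|0 − 2| = 2 − 0 = 2.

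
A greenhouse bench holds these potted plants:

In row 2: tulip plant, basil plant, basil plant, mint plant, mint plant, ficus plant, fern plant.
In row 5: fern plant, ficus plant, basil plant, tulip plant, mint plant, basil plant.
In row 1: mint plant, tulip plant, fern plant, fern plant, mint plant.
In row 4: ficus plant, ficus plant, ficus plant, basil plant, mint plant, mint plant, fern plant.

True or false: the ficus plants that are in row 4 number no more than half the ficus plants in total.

False

|ficus plants in row 4| = 3.
|ficus plants| = 5.
The claim requires 2 × 3 = 6 ≤ 5, which does not hold.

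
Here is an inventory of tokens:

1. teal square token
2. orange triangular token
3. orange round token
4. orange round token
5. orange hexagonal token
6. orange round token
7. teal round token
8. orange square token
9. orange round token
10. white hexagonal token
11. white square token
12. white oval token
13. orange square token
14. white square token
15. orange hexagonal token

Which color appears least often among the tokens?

Counts by color: orange 9, white 4, teal 2.
The minimum is 2, held uniquely by teal.

teal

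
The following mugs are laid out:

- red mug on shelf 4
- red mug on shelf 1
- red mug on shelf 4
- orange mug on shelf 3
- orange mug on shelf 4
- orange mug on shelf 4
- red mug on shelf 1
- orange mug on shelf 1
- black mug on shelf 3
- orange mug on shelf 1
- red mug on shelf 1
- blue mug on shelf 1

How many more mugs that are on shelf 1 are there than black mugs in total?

5

mugs on shelf 1: 6.
black mugs: 1.
6 − 1 = 5.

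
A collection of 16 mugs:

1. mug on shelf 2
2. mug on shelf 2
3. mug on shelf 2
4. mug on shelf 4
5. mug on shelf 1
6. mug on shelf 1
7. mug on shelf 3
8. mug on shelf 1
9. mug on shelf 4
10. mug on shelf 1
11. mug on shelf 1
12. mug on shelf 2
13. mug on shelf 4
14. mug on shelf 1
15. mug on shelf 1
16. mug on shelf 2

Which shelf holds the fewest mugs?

Counts by shelf: shelf 1→7, shelf 2→5, shelf 4→3, shelf 3→1.
The minimum is 1, held uniquely by shelf 3.

shelf 3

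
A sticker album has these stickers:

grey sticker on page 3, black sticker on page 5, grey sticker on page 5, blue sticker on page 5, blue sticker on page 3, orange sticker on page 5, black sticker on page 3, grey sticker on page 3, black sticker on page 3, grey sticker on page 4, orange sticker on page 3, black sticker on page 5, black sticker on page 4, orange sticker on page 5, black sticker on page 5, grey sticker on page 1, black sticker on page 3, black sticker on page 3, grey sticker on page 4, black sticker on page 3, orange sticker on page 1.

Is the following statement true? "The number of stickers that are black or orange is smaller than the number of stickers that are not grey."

True

There are 13 stickers that are black or orange.
There are 15 stickers that are not grey.
The claim requires 13 < 15, which holds.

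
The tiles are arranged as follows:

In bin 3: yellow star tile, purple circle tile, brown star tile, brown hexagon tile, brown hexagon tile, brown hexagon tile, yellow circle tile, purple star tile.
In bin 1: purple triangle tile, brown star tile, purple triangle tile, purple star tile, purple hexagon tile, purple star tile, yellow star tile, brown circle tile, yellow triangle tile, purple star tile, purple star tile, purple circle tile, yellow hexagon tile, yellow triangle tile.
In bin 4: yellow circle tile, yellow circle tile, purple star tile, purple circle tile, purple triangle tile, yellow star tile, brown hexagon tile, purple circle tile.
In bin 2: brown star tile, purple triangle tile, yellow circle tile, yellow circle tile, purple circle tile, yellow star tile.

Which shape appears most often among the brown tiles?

hexagon

Counts by shape (restricted to brown tiles): hexagon 4, star 3, circle 1.
The maximum is 4, held uniquely by hexagon.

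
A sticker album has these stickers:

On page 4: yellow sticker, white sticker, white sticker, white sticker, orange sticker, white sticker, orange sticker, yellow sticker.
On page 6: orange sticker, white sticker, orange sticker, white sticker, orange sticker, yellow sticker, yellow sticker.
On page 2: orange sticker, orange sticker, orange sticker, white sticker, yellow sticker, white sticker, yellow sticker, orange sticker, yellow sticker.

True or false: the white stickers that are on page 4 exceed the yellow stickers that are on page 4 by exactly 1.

False

|white stickers on page 4| = 4.
|yellow stickers on page 4| = 2.
The claim requires 4 − 2 (= 2) to equal 1, which does not hold.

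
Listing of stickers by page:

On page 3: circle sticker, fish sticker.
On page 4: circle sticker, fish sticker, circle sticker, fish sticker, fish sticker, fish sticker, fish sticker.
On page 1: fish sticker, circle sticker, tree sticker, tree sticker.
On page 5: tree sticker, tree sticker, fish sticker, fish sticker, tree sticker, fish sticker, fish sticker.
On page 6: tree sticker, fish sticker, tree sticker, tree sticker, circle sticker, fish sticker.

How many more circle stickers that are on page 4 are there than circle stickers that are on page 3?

circle stickers on page 4: 2.
circle stickers on page 3: 1.
2 − 1 = 1.

1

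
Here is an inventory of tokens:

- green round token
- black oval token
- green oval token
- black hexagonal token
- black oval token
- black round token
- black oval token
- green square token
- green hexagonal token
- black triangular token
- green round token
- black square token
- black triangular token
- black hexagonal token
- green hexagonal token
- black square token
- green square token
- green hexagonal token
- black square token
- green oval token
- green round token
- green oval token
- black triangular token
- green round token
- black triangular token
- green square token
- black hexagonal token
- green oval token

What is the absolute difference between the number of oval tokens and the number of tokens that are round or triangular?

2

oval tokens: 7. tokens that are round or triangular: 9.
|7 − 9| = 9 − 7 = 2.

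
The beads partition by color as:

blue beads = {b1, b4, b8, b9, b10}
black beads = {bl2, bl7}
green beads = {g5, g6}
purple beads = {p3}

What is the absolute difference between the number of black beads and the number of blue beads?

black beads: 2. blue beads: 5.
|2 − 5| = 5 − 2 = 3.

3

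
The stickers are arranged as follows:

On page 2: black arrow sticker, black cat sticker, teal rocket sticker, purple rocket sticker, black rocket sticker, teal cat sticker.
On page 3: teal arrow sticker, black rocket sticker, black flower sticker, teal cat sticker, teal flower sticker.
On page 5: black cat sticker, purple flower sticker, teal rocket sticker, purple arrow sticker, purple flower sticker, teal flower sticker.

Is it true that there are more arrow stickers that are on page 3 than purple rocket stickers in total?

There is 1 arrow sticker on page 3.
There is 1 purple rocket sticker.
The claim requires 1 > 1, which does not hold.

False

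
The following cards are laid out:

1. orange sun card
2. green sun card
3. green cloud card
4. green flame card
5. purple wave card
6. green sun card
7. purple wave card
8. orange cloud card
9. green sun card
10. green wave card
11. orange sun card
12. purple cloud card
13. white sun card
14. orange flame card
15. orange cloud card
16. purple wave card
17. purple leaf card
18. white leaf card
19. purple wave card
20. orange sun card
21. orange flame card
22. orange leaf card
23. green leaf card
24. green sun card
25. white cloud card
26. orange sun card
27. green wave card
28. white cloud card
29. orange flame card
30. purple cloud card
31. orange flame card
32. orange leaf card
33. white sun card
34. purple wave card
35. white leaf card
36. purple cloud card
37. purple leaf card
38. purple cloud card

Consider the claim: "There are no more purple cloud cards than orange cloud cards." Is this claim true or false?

purple cloud cards: 4.
orange cloud cards: 2.
The claim requires 4 ≤ 2, which does not hold.

False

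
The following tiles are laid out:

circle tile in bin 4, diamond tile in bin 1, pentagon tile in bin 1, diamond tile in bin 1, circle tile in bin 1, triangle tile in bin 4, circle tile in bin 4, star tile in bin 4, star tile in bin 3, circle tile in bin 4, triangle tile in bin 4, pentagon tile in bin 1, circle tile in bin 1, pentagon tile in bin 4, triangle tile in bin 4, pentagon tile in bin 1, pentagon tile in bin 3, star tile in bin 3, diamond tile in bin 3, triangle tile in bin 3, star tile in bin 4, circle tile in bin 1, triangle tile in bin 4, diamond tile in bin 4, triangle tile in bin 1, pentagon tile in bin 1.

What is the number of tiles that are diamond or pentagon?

10

diamond: 4; pentagon: 6; together 4 + 6 = 10.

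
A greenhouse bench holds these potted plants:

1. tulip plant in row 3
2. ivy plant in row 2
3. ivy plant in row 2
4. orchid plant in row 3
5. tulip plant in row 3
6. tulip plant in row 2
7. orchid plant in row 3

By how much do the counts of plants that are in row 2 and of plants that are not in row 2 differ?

1

plants in row 2: 3. plants that are not in row 2: 4.
|3 − 4| = 4 − 3 = 1.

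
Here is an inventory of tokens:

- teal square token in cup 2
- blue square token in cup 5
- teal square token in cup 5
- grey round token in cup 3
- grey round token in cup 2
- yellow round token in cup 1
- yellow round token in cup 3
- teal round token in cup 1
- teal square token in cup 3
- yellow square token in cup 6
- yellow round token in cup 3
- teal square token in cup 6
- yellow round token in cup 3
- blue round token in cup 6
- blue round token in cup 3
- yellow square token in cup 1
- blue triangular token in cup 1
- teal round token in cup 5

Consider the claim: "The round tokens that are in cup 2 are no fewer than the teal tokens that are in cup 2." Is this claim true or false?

True

round tokens in cup 2: 1.
teal tokens in cup 2: 1.
The claim requires 1 ≥ 1, which holds.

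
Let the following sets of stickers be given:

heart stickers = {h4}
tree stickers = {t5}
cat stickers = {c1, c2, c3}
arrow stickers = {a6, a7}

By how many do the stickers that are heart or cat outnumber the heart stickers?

3

stickers that are heart or cat: 4.
heart stickers: 1.
4 − 1 = 3.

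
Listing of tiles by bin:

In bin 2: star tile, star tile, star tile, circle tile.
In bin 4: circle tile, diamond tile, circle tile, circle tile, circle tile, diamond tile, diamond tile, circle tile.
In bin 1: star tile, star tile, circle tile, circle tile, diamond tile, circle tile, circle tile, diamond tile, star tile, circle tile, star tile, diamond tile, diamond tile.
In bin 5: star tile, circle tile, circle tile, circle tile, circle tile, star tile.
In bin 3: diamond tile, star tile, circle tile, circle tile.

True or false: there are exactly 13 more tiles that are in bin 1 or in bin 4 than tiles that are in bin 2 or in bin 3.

True

There are 21 tiles in bin 1 or in bin 4.
There are 8 tiles in bin 2 or in bin 3.
The claim requires 21 − 8 (= 13) to equal 13, which holds.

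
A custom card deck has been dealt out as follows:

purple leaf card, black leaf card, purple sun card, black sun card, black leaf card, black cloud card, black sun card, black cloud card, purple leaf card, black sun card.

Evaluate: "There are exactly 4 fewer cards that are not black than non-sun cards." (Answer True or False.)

|cards that are not black| = 3.
|non-sun cards| = 6.
The claim requires 6 − 3 (= 3) to equal 4, which does not hold.

False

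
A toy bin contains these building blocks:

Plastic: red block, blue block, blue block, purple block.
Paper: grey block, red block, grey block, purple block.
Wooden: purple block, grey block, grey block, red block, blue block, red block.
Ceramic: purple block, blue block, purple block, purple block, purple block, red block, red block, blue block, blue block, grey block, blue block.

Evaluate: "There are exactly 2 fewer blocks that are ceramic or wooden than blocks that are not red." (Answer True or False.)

True

blocks that are ceramic or wooden: 17.
blocks that are not red: 19.
The claim requires 19 − 17 (= 2) to equal 2, which holds.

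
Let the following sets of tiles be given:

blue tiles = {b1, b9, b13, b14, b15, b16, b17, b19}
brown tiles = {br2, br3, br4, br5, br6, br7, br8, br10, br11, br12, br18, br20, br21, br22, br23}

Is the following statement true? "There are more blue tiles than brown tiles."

|blue tiles| = 8.
|brown tiles| = 15.
The claim requires 8 > 15, which does not hold.

False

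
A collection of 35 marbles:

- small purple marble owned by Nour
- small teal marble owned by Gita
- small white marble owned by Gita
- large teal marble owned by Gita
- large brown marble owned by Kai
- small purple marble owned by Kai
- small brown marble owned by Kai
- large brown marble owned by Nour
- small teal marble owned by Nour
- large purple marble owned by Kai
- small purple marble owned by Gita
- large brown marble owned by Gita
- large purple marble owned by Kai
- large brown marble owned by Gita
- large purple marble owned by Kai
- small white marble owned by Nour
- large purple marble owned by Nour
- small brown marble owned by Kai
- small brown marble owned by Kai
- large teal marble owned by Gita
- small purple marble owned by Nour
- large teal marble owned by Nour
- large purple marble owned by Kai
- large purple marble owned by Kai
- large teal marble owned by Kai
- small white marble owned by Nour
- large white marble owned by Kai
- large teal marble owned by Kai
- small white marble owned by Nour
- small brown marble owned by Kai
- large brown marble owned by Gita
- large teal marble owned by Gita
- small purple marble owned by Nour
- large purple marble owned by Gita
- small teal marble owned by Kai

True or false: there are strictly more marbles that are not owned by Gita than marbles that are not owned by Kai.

True

Count of marbles that are not owned by Gita: 25.
Count of marbles that are not owned by Kai: 20.
The claim requires 25 > 20, which holds.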